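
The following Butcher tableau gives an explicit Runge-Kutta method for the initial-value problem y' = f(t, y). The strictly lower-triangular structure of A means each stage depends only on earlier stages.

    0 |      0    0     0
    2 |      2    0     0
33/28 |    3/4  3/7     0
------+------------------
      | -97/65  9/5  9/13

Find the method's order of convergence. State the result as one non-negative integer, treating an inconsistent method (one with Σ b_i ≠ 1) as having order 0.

b = (-97/65, 9/5, 9/13)
c = (0, 2, 33/28)
Ac = (0, 0, 6/7)
Σ b_i: (-97/65)·1 + 9/5·1 + 9/13·1 = 1 ✓
b·c: 9/5·2 + 9/13·33/28 = 8037/1820 ≠ 1/2 ⇒ order 1.

1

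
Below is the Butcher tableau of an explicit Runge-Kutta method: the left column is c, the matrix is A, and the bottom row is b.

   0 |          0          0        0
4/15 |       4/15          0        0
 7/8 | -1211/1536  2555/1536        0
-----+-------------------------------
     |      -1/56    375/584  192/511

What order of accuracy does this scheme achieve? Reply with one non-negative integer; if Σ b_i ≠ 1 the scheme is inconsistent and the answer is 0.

3

b = (-1/56, 375/584, 192/511)
c = (0, 4/15, 7/8)
Ac = (0, 0, 511/1152)
Σ b_i: (-1/56)·1 + 375/584·1 + 192/511·1 = 1 ✓
b·c: 375/584·4/15 + 192/511·7/8 = 1/2 ✓
b·c²: 375/584·16/225 + 192/511·49/64 = 1/3 ✓
b·Ac: 192/511·511/1152 = 1/6 ✓; 3 stages ⇒ order 3.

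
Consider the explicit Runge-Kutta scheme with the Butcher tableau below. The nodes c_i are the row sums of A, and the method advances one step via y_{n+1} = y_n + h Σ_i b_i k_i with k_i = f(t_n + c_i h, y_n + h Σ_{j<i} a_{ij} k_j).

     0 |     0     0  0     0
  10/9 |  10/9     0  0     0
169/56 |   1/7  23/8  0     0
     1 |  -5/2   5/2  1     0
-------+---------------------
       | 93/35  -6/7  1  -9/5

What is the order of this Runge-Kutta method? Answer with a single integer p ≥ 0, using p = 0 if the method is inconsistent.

b = (93/35, -6/7, 1, -9/5)
c = (0, 10/9, 169/56, 1)
Ac = (0, 0, 115/36, 2921/504)
Σ b_i: 93/35·1 + (-6/7)·1 + 1·1 + (-9/5)·1 = 1 ✓
b·c: (-6/7)·10/9 + 1·169/56 + (-9/5)·1 = 223/840 ≠ 1/2 ⇒ order 1.

1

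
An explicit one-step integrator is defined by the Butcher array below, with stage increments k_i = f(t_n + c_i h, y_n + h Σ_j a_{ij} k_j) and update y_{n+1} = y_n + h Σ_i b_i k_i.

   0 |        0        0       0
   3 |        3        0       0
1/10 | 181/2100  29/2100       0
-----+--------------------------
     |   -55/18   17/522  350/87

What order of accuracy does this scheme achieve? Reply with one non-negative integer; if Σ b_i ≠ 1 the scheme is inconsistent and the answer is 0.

3

b = (-55/18, 17/522, 350/87)
c = (0, 3, 1/10)
Ac = (0, 0, 29/700)
Σ b_i: (-55/18)·1 + 17/522·1 + 350/87·1 = 1 ✓
b·c: 17/522·3 + 350/87·1/10 = 1/2 ✓
b·c²: 17/522·9 + 350/87·1/100 = 1/3 ✓
b·Ac: 350/87·29/700 = 1/6 ✓; 3 stages ⇒ order 3.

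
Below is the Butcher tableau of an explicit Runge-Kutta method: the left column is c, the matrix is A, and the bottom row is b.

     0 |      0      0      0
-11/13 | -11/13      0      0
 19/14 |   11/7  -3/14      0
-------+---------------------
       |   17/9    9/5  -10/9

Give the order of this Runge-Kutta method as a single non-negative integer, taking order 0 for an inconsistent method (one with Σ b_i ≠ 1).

0

b = (17/9, 9/5, -10/9)
c = (0, -11/13, 19/14)
Ac = (0, 0, 33/182)
Σ b_i: 17/9·1 + 9/5·1 + (-10/9)·1 = 116/45 ≠ 1 ⇒ order 0.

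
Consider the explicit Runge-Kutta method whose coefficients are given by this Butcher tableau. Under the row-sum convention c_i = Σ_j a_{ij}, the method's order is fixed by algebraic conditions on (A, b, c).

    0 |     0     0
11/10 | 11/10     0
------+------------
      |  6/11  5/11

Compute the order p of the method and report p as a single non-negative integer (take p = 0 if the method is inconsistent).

b = (6/11, 5/11)
c = (0, 11/10)
Σ b_i: 6/11·1 + 5/11·1 = 1 ✓
b·c: 5/11·11/10 = 1/2 ✓; 2 stages ⇒ order 2.

2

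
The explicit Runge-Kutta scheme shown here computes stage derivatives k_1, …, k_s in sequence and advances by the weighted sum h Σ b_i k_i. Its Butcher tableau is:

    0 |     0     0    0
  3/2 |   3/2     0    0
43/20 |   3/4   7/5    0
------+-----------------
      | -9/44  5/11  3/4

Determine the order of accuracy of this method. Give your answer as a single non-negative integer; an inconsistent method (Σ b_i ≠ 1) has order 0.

1

b = (-9/44, 5/11, 3/4)
c = (0, 3/2, 43/20)
Ac = (0, 0, 21/10)
Σ b_i: (-9/44)·1 + 5/11·1 + 3/4·1 = 1 ✓
b·c: 5/11·3/2 + 3/4·43/20 = 2019/880 ≠ 1/2 ⇒ order 1.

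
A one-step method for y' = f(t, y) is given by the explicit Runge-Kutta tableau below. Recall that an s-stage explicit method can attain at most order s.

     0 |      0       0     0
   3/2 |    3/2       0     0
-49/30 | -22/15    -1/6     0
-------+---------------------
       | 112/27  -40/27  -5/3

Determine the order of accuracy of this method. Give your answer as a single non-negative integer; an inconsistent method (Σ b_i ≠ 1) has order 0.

2

b = (112/27, -40/27, -5/3)
c = (0, 3/2, -49/30)
Ac = (0, 0, -1/4)
Σ b_i: 112/27·1 + (-40/27)·1 + (-5/3)·1 = 1 ✓
b·c: (-40/27)·3/2 + (-5/3)·(-49/30) = 1/2 ✓
b·c²: (-40/27)·9/4 + (-5/3)·2401/900 = -4201/540 ≠ 1/3 ⇒ order 2.
b·Ac: (-5/3)·(-1/4) = 5/12 ≠ 1/6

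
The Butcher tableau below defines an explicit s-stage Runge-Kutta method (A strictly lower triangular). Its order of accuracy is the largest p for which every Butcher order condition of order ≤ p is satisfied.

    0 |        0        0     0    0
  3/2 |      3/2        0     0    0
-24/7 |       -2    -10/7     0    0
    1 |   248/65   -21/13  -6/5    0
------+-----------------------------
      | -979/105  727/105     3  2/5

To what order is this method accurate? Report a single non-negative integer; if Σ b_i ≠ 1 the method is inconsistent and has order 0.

2

b = (-979/105, 727/105, 3, 2/5)
c = (0, 3/2, -24/7, 1)
Ac = (0, 0, -15/7, 1539/910)
Σ b_i: (-979/105)·1 + 727/105·1 + 3·1 + 2/5·1 = 1 ✓
b·c: 727/105·3/2 + 3·(-24/7) + 2/5·1 = 1/2 ✓
b·c²: 727/105·9/4 + 3·576/49 + 2/5·1 = 50219/980 ≠ 1/3 ⇒ order 2.
b·Ac: 3·(-15/7) + 2/5·1539/910 = -13086/2275 ≠ 1/6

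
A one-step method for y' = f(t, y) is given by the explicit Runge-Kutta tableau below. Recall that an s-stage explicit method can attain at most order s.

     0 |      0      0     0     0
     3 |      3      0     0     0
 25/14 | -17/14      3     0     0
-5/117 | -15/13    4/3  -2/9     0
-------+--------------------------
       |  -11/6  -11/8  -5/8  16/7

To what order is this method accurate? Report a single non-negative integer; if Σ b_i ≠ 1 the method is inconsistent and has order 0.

b = (-11/6, -11/8, -5/8, 16/7)
c = (0, 3, 25/14, -5/117)
Ac = (0, 0, 9, 227/63)
Σ b_i: (-11/6)·1 + (-11/8)·1 + (-5/8)·1 + 16/7·1 = -65/42 ≠ 1 ⇒ order 0.

0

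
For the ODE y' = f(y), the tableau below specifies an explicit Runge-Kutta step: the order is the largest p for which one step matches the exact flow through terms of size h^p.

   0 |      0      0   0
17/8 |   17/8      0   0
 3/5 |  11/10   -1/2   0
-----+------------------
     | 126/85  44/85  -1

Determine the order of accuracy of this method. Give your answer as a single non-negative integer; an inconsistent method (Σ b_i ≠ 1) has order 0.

2

b = (126/85, 44/85, -1)
c = (0, 17/8, 3/5)
Ac = (0, 0, -17/16)
Σ b_i: 126/85·1 + 44/85·1 + (-1)·1 = 1 ✓
b·c: 44/85·17/8 + (-1)·3/5 = 1/2 ✓
b·c²: 44/85·289/64 + (-1)·9/25 = 791/400 ≠ 1/3 ⇒ order 2.
b·Ac: (-1)·(-17/16) = 17/16 ≠ 1/6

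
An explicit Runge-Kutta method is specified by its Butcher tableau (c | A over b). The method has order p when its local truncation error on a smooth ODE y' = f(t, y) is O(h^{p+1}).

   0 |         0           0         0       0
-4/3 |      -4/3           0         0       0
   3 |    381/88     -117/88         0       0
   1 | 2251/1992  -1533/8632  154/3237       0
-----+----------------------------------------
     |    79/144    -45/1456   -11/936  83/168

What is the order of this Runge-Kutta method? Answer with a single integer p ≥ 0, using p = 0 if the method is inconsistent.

4

b = (79/144, -45/1456, -11/936, 83/168)
c = (0, -4/3, 3, 1)
Ac = (0, 0, 39/22, 63/166)
Σ b_i: 79/144·1 + (-45/1456)·1 + (-11/936)·1 + 83/168·1 = 1 ✓
b·c: (-45/1456)·(-4/3) + (-11/936)·3 + 83/168·1 = 1/2 ✓
b·c²: (-45/1456)·16/9 + (-11/936)·9 + 83/168·1 = 1/3 ✓
b·Ac: (-11/936)·39/22 + 83/168·63/166 = 1/6 ✓
b·c³: (-45/1456)·(-64/27) + (-11/936)·27 + 83/168·1 = 1/4 ✓
b·(c∘Ac): (-11/936)·117/22 + 83/168·63/166 = 1/8 ✓
b·Ac²: (-11/936)·(-26/11) + 83/168·28/249 = 1/12 ✓
b·A²c: 83/168·7/83 = 1/24 ✓; 4 stages ⇒ order 4.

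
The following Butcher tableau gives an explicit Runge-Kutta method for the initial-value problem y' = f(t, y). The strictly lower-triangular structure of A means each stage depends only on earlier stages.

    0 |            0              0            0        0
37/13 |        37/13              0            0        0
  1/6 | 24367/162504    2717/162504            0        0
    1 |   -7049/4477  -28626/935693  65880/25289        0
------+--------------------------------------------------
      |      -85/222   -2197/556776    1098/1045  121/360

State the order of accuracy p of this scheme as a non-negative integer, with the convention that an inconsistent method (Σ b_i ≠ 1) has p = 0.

4

b = (-85/222, -2197/556776, 1098/1045, 121/360)
c = (0, 37/13, 1/6, 1)
Ac = (0, 0, 209/4392, 42/121)
Σ b_i: (-85/222)·1 + (-2197/556776)·1 + 1098/1045·1 + 121/360·1 = 1 ✓
b·c: (-2197/556776)·37/13 + 1098/1045·1/6 + 121/360·1 = 1/2 ✓
b·c²: (-2197/556776)·1369/169 + 1098/1045·1/36 + 121/360·1 = 1/3 ✓
b·Ac: 1098/1045·209/4392 + 121/360·42/121 = 1/6 ✓
b·c³: (-2197/556776)·50653/2197 + 1098/1045·1/216 + 121/360·1 = 1/4 ✓
b·(c∘Ac): 1098/1045·209/26352 + 121/360·42/121 = 1/8 ✓
b·Ac²: 1098/1045·7733/57096 + 121/360·(-276/1573) = 1/12 ✓
b·A²c: 121/360·15/121 = 1/24 ✓; 4 stages ⇒ order 4.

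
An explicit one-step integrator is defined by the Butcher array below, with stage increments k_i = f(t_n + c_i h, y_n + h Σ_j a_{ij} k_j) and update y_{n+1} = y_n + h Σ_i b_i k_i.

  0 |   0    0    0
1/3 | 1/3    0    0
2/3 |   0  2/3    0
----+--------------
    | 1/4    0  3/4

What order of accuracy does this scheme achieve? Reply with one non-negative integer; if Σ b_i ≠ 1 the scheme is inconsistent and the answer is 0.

b = (1/4, 0, 3/4)
c = (0, 1/3, 2/3)
Ac = (0, 0, 2/9)
Σ b_i: 1/4·1 + 3/4·1 = 1 ✓
b·c: 3/4·2/3 = 1/2 ✓
b·c²: 3/4·4/9 = 1/3 ✓
b·Ac: 3/4·2/9 = 1/6 ✓; 3 stages ⇒ order 3.

3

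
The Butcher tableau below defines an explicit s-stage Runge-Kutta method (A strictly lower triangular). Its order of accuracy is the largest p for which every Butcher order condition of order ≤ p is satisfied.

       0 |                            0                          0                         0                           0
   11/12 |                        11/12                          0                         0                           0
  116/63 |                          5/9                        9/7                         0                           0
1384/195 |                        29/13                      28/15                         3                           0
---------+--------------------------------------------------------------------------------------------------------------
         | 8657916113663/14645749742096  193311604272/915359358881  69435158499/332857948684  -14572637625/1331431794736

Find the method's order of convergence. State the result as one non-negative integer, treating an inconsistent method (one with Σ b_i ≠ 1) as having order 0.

3

b = (8657916113663/14645749742096, 193311604272/915359358881, 69435158499/332857948684, -14572637625/1331431794736)
c = (0, 11/12, 116/63, 1384/195)
Ac = (0, 0, 33/28, 2279/315)
Σ b_i: 8657916113663/14645749742096·1 + 193311604272/915359358881·1 + 69435158499/332857948684·1 + (-14572637625/1331431794736)·1 = 1 ✓
b·c: 193311604272/915359358881·11/12 + 69435158499/332857948684·116/63 + (-14572637625/1331431794736)·1384/195 = 1/2 ✓
b·c²: 193311604272/915359358881·121/144 + 69435158499/332857948684·13456/3969 + (-14572637625/1331431794736)·1915456/38025 = 1/3 ✓
b·Ac: 69435158499/332857948684·33/28 + (-14572637625/1331431794736)·2279/315 = 1/6 ✓
b·c³: 193311604272/915359358881·1331/1728 + 69435158499/332857948684·1560896/250047 + (-14572637625/1331431794736)·2650991104/7414875 = -667424988128989/272610659972196 ≠ 1/4 ⇒ order 3.
b·(c∘Ac): 69435158499/332857948684·319/147 + (-14572637625/1331431794736)·3154136/61425 = -327554811983/2995721538156 ≠ 1/8
b·Ac²: 69435158499/332857948684·121/112 + (-14572637625/1331431794736)·103541/8820 = 2708703794903/27960067689456 ≠ 1/12
b·A²c: (-14572637625/1331431794736)·99/28 = -206098732125/5325727178944 ≠ 1/24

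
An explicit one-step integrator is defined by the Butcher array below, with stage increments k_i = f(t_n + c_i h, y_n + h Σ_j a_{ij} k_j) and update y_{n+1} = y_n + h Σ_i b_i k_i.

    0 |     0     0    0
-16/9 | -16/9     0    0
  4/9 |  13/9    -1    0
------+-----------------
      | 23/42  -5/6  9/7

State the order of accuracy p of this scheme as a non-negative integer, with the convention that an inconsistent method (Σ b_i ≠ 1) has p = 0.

1

b = (23/42, -5/6, 9/7)
c = (0, -16/9, 4/9)
Ac = (0, 0, 16/9)
Σ b_i: 23/42·1 + (-5/6)·1 + 9/7·1 = 1 ✓
b·c: (-5/6)·(-16/9) + 9/7·4/9 = 388/189 ≠ 1/2 ⇒ order 1.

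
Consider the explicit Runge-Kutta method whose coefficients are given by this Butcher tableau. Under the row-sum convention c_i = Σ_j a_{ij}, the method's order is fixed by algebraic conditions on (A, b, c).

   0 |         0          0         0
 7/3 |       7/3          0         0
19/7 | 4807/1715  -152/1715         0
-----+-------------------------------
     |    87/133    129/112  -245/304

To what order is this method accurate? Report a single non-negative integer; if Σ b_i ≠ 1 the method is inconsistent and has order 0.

3

b = (87/133, 129/112, -245/304)
c = (0, 7/3, 19/7)
Ac = (0, 0, -152/735)
Σ b_i: 87/133·1 + 129/112·1 + (-245/304)·1 = 1 ✓
b·c: 129/112·7/3 + (-245/304)·19/7 = 1/2 ✓
b·c²: 129/112·49/9 + (-245/304)·361/49 = 1/3 ✓
b·Ac: (-245/304)·(-152/735) = 1/6 ✓; 3 stages ⇒ order 3.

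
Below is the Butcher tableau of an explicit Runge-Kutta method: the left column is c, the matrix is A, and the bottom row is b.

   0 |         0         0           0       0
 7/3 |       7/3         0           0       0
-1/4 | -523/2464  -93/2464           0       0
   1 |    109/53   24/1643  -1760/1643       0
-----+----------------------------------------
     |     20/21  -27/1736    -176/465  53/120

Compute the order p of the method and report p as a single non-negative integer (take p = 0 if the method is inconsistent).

4

b = (20/21, -27/1736, -176/465, 53/120)
c = (0, 7/3, -1/4, 1)
Ac = (0, 0, -31/352, 16/53)
Σ b_i: 20/21·1 + (-27/1736)·1 + (-176/465)·1 + 53/120·1 = 1 ✓
b·c: (-27/1736)·7/3 + (-176/465)·(-1/4) + 53/120·1 = 1/2 ✓
b·c²: (-27/1736)·49/9 + (-176/465)·1/16 + 53/120·1 = 1/3 ✓
b·Ac: (-176/465)·(-31/352) + 53/120·16/53 = 1/6 ✓
b·c³: (-27/1736)·343/27 + (-176/465)·(-1/64) + 53/120·1 = 1/4 ✓
b·(c∘Ac): (-176/465)·31/1408 + 53/120·16/53 = 1/8 ✓
b·Ac²: (-176/465)·(-217/1056) + 53/120·2/159 = 1/12 ✓
b·A²c: 53/120·5/53 = 1/24 ✓; 4 stages ⇒ order 4.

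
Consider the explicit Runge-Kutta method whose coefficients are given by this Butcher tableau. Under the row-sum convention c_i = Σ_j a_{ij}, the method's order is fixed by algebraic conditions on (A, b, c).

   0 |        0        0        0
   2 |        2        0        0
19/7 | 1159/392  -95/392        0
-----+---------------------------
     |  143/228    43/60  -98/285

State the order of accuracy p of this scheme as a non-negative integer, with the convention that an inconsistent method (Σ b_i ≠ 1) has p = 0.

b = (143/228, 43/60, -98/285)
c = (0, 2, 19/7)
Ac = (0, 0, -95/196)
Σ b_i: 143/228·1 + 43/60·1 + (-98/285)·1 = 1 ✓
b·c: 43/60·2 + (-98/285)·19/7 = 1/2 ✓
b·c²: 43/60·4 + (-98/285)·361/49 = 1/3 ✓
b·Ac: (-98/285)·(-95/196) = 1/6 ✓; 3 stages ⇒ order 3.

3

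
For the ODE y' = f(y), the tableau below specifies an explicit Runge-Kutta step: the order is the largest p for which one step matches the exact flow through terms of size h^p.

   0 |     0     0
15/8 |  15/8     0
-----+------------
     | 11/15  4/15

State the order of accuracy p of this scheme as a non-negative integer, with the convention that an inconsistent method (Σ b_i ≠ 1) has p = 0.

b = (11/15, 4/15)
c = (0, 15/8)
Σ b_i: 11/15·1 + 4/15·1 = 1 ✓
b·c: 4/15·15/8 = 1/2 ✓; 2 stages ⇒ order 2.

2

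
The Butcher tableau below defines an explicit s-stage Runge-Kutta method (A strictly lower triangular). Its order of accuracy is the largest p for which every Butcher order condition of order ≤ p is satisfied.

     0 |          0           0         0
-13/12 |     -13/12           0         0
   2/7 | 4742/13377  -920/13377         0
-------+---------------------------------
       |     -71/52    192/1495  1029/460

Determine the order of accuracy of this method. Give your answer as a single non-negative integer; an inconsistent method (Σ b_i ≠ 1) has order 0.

b = (-71/52, 192/1495, 1029/460)
c = (0, -13/12, 2/7)
Ac = (0, 0, 230/3087)
Σ b_i: (-71/52)·1 + 192/1495·1 + 1029/460·1 = 1 ✓
b·c: 192/1495·(-13/12) + 1029/460·2/7 = 1/2 ✓
b·c²: 192/1495·169/144 + 1029/460·4/49 = 1/3 ✓
b·Ac: 1029/460·230/3087 = 1/6 ✓; 3 stages ⇒ order 3.

3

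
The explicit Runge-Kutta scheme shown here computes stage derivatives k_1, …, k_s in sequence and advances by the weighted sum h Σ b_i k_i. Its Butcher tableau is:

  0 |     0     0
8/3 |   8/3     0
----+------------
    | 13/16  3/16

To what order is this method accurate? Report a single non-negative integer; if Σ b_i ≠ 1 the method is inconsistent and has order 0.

2

b = (13/16, 3/16)
c = (0, 8/3)
Σ b_i: 13/16·1 + 3/16·1 = 1 ✓
b·c: 3/16·8/3 = 1/2 ✓; 2 stages ⇒ order 2.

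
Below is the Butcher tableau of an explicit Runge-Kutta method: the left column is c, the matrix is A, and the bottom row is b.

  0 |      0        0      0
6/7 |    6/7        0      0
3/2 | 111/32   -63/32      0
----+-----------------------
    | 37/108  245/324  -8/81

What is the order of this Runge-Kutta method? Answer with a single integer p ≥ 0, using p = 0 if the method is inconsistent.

3

b = (37/108, 245/324, -8/81)
c = (0, 6/7, 3/2)
Ac = (0, 0, -27/16)
Σ b_i: 37/108·1 + 245/324·1 + (-8/81)·1 = 1 ✓
b·c: 245/324·6/7 + (-8/81)·3/2 = 1/2 ✓
b·c²: 245/324·36/49 + (-8/81)·9/4 = 1/3 ✓
b·Ac: (-8/81)·(-27/16) = 1/6 ✓; 3 stages ⇒ order 3.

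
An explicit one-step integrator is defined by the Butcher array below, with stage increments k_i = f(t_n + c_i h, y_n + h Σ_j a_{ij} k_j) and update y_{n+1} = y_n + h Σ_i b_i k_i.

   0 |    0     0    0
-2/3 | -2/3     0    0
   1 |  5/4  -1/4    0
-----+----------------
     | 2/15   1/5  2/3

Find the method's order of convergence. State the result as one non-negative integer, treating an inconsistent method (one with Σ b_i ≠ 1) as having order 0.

b = (2/15, 1/5, 2/3)
c = (0, -2/3, 1)
Ac = (0, 0, 1/6)
Σ b_i: 2/15·1 + 1/5·1 + 2/3·1 = 1 ✓
b·c: 1/5·(-2/3) + 2/3·1 = 8/15 ≠ 1/2 ⇒ order 1.

1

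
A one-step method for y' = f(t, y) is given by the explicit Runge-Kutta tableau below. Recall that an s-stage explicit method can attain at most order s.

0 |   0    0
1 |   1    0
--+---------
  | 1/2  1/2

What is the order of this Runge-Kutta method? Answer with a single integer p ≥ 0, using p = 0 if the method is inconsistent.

b = (1/2, 1/2)
c = (0, 1)
Σ b_i: 1/2·1 + 1/2·1 = 1 ✓
b·c: 1/2·1 = 1/2 ✓; 2 stages ⇒ order 2.

2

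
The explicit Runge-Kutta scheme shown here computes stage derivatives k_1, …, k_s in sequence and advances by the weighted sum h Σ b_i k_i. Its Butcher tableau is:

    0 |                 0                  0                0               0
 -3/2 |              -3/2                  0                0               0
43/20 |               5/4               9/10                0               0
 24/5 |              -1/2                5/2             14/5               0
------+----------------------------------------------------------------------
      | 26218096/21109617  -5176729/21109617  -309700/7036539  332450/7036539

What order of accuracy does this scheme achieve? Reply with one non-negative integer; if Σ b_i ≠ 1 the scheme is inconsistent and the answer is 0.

3

b = (26218096/21109617, -5176729/21109617, -309700/7036539, 332450/7036539)
c = (0, -3/2, 43/20, 24/5)
Ac = (0, 0, -27/20, 227/100)
Σ b_i: 26218096/21109617·1 + (-5176729/21109617)·1 + (-309700/7036539)·1 + 332450/7036539·1 = 1 ✓
b·c: (-5176729/21109617)·(-3/2) + (-309700/7036539)·43/20 + 332450/7036539·24/5 = 1/2 ✓
b·c²: (-5176729/21109617)·9/4 + (-309700/7036539)·1849/400 + 332450/7036539·576/25 = 1/3 ✓
b·Ac: (-309700/7036539)·(-27/20) + 332450/7036539·227/100 = 1/6 ✓
b·c³: (-5176729/21109617)·(-27/8) + (-309700/7036539)·79507/8000 + 332450/7036539·13824/125 = 3160977263/562923120 ≠ 1/4 ⇒ order 3.
b·(c∘Ac): (-309700/7036539)·(-1161/400) + 332450/7036539·1362/125 = 30141863/46910260 ≠ 1/8
b·Ac²: (-309700/7036539)·81/40 + 332450/7036539·2321/125 = 55457891/70365390 ≠ 1/12
b·A²c: 332450/7036539·(-189/50) = -418887/2345513 ≠ 1/24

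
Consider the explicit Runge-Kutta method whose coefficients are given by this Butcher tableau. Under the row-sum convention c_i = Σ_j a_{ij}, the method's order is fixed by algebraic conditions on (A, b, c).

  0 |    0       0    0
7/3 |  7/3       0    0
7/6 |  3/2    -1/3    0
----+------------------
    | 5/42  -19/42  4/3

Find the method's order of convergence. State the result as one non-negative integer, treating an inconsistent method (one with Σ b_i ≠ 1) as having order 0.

2

b = (5/42, -19/42, 4/3)
c = (0, 7/3, 7/6)
Ac = (0, 0, -7/9)
Σ b_i: 5/42·1 + (-19/42)·1 + 4/3·1 = 1 ✓
b·c: (-19/42)·7/3 + 4/3·7/6 = 1/2 ✓
b·c²: (-19/42)·49/9 + 4/3·49/36 = -35/54 ≠ 1/3 ⇒ order 2.
b·Ac: 4/3·(-7/9) = -28/27 ≠ 1/6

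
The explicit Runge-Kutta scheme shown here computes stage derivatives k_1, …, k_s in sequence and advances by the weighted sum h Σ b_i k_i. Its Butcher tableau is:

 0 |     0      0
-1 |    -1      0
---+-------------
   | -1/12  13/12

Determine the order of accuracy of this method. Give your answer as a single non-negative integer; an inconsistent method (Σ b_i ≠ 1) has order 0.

b = (-1/12, 13/12)
c = (0, -1)
Σ b_i: (-1/12)·1 + 13/12·1 = 1 ✓
b·c: 13/12·(-1) = -13/12 ≠ 1/2 ⇒ order 1.

1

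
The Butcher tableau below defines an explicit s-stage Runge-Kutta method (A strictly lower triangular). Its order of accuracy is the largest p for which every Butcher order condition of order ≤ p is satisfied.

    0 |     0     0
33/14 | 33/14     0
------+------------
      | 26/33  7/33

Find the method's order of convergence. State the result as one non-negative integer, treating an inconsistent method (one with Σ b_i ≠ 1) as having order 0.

2

b = (26/33, 7/33)
c = (0, 33/14)
Σ b_i: 26/33·1 + 7/33·1 = 1 ✓
b·c: 7/33·33/14 = 1/2 ✓; 2 stages ⇒ order 2.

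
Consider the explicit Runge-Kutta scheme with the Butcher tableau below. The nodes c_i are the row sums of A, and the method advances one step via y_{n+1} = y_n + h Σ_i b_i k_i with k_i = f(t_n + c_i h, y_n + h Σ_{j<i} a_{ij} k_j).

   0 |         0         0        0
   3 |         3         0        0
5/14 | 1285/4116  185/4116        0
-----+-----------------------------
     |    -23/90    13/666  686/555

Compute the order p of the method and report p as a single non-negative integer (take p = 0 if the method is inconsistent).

b = (-23/90, 13/666, 686/555)
c = (0, 3, 5/14)
Ac = (0, 0, 185/1372)
Σ b_i: (-23/90)·1 + 13/666·1 + 686/555·1 = 1 ✓
b·c: 13/666·3 + 686/555·5/14 = 1/2 ✓
b·c²: 13/666·9 + 686/555·25/196 = 1/3 ✓
b·Ac: 686/555·185/1372 = 1/6 ✓; 3 stages ⇒ order 3.

3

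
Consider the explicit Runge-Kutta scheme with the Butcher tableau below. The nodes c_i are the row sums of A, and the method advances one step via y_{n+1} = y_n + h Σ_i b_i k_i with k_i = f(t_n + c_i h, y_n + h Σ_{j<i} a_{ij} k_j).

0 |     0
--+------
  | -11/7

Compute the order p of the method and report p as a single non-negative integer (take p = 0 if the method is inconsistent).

0

b = (-11/7)
c = (0)
Σ b_i: (-11/7)·1 = -11/7 ≠ 1 ⇒ order 0.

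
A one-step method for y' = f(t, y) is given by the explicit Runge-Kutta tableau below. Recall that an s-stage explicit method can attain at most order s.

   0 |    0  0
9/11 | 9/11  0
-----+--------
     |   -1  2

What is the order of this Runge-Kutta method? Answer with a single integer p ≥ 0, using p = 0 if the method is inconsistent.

b = (-1, 2)
c = (0, 9/11)
Σ b_i: (-1)·1 + 2·1 = 1 ✓
b·c: 2·9/11 = 18/11 ≠ 1/2 ⇒ order 1.

1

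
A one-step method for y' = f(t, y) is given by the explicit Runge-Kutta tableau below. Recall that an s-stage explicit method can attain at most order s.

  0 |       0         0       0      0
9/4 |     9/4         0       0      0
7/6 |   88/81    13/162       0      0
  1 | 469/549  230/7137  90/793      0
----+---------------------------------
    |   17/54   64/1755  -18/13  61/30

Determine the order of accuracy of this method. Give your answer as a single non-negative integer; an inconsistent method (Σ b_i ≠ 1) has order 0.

b = (17/54, 64/1755, -18/13, 61/30)
c = (0, 9/4, 7/6, 1)
Ac = (0, 0, 13/72, 25/122)
Σ b_i: 17/54·1 + 64/1755·1 + (-18/13)·1 + 61/30·1 = 1 ✓
b·c: 64/1755·9/4 + (-18/13)·7/6 + 61/30·1 = 1/2 ✓
b·c²: 64/1755·81/16 + (-18/13)·49/36 + 61/30·1 = 1/3 ✓
b·Ac: (-18/13)·13/72 + 61/30·25/122 = 1/6 ✓
b·c³: 64/1755·729/64 + (-18/13)·343/216 + 61/30·1 = 1/4 ✓
b·(c∘Ac): (-18/13)·91/432 + 61/30·25/122 = 1/8 ✓
b·Ac²: (-18/13)·13/32 + 61/30·155/488 = 1/12 ✓
b·A²c: 61/30·5/244 = 1/24 ✓; 4 stages ⇒ order 4.

4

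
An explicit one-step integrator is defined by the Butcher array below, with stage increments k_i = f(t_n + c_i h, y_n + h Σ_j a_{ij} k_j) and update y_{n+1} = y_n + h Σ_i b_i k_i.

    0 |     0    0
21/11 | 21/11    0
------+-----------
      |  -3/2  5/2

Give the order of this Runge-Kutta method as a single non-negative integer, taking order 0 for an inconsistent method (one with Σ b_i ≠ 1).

1

b = (-3/2, 5/2)
c = (0, 21/11)
Σ b_i: (-3/2)·1 + 5/2·1 = 1 ✓
b·c: 5/2·21/11 = 105/22 ≠ 1/2 ⇒ order 1.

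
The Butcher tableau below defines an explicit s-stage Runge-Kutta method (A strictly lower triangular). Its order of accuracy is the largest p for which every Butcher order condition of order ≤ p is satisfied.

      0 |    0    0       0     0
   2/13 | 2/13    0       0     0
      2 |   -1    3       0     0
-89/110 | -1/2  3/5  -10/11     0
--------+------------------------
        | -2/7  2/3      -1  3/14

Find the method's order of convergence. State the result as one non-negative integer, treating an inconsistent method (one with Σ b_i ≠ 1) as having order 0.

0

b = (-2/7, 2/3, -1, 3/14)
c = (0, 2/13, 2, -89/110)
Ac = (0, 0, 6/13, -1234/715)
Σ b_i: (-2/7)·1 + 2/3·1 + (-1)·1 + 3/14·1 = -17/42 ≠ 1 ⇒ order 0.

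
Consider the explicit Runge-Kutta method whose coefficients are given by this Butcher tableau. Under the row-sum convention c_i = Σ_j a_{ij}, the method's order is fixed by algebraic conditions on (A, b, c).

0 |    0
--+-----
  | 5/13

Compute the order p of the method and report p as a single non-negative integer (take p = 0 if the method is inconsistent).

b = (5/13)
c = (0)
Σ b_i: 5/13·1 = 5/13 ≠ 1 ⇒ order 0.

0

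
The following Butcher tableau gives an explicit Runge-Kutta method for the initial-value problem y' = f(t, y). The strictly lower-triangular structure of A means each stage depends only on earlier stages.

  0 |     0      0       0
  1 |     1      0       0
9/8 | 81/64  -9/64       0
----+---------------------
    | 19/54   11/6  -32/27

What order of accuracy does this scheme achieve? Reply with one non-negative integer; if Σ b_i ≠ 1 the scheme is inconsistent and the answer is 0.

3

b = (19/54, 11/6, -32/27)
c = (0, 1, 9/8)
Ac = (0, 0, -9/64)
Σ b_i: 19/54·1 + 11/6·1 + (-32/27)·1 = 1 ✓
b·c: 11/6·1 + (-32/27)·9/8 = 1/2 ✓
b·c²: 11/6·1 + (-32/27)·81/64 = 1/3 ✓
b·Ac: (-32/27)·(-9/64) = 1/6 ✓; 3 stages ⇒ order 3.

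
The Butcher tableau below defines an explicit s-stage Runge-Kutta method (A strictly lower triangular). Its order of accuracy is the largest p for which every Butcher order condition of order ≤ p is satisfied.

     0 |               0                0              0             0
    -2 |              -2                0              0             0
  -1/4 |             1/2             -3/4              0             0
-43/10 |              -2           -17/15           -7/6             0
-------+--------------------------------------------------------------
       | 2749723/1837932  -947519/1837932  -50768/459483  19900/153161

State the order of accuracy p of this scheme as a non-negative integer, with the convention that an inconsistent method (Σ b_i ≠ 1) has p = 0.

b = (2749723/1837932, -947519/1837932, -50768/459483, 19900/153161)
c = (0, -2, -1/4, -43/10)
Ac = (0, 0, 3/2, 307/120)
Σ b_i: 2749723/1837932·1 + (-947519/1837932)·1 + (-50768/459483)·1 + 19900/153161·1 = 1 ✓
b·c: (-947519/1837932)·(-2) + (-50768/459483)·(-1/4) + 19900/153161·(-43/10) = 1/2 ✓
b·c²: (-947519/1837932)·4 + (-50768/459483)·1/16 + 19900/153161·1849/100 = 1/3 ✓
b·Ac: (-50768/459483)·3/2 + 19900/153161·307/120 = 1/6 ✓
b·c³: (-947519/1837932)·(-8) + (-50768/459483)·(-1/64) + 19900/153161·(-79507/1000) = -19004911/3063220 ≠ 1/4 ⇒ order 3.
b·(c∘Ac): (-50768/459483)·(-3/8) + 19900/153161·(-13201/1200) = -2550847/1837932 ≠ 1/8
b·Ac²: (-50768/459483)·(-3) + 19900/153161·(-737/160) = -327171/1225288 ≠ 1/12
b·A²c: 19900/153161·(-7/4) = -34825/153161 ≠ 1/24

3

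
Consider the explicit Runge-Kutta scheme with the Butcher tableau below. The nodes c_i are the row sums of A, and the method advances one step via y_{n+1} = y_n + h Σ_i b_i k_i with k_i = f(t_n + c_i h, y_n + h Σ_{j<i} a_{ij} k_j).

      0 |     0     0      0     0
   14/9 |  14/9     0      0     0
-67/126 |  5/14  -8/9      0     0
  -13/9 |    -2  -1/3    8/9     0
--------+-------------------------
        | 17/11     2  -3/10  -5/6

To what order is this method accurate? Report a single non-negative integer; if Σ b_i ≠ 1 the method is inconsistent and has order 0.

0

b = (17/11, 2, -3/10, -5/6)
c = (0, 14/9, -67/126, -13/9)
Ac = (0, 0, -112/81, -562/567)
Σ b_i: 17/11·1 + 2·1 + (-3/10)·1 + (-5/6)·1 = 398/165 ≠ 1 ⇒ order 0.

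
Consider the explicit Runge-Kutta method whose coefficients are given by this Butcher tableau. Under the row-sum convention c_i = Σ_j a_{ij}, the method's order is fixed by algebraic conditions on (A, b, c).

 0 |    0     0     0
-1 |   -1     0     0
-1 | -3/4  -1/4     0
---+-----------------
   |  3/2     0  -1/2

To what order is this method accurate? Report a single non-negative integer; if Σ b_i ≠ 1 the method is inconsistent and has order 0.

2

b = (3/2, 0, -1/2)
c = (0, -1, -1)
Ac = (0, 0, 1/4)
Σ b_i: 3/2·1 + (-1/2)·1 = 1 ✓
b·c: (-1/2)·(-1) = 1/2 ✓
b·c²: (-1/2)·1 = -1/2 ≠ 1/3 ⇒ order 2.
b·Ac: (-1/2)·1/4 = -1/8 ≠ 1/6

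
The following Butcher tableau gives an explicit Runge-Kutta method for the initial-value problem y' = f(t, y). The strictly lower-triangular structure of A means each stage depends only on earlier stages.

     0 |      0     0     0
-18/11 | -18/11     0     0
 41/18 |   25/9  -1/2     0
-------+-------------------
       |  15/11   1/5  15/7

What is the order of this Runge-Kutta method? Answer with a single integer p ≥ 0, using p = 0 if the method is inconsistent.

0

b = (15/11, 1/5, 15/7)
c = (0, -18/11, 41/18)
Ac = (0, 0, 9/11)
Σ b_i: 15/11·1 + 1/5·1 + 15/7·1 = 1427/385 ≠ 1 ⇒ order 0.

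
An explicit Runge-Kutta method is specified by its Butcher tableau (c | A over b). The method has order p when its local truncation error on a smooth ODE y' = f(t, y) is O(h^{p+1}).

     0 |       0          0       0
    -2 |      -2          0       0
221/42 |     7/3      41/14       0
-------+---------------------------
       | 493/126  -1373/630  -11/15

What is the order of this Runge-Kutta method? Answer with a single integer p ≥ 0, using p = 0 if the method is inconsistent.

b = (493/126, -1373/630, -11/15)
c = (0, -2, 221/42)
Ac = (0, 0, -41/7)
Σ b_i: 493/126·1 + (-1373/630)·1 + (-11/15)·1 = 1 ✓
b·c: (-1373/630)·(-2) + (-11/15)·221/42 = 1/2 ✓
b·c²: (-1373/630)·4 + (-11/15)·48841/1764 = -153583/5292 ≠ 1/3 ⇒ order 2.
b·Ac: (-11/15)·(-41/7) = 451/105 ≠ 1/6

2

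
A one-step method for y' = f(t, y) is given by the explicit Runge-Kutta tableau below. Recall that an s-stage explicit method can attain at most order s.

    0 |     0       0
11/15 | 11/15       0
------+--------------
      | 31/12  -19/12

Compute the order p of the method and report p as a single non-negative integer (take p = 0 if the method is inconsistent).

1

b = (31/12, -19/12)
c = (0, 11/15)
Σ b_i: 31/12·1 + (-19/12)·1 = 1 ✓
b·c: (-19/12)·11/15 = -209/180 ≠ 1/2 ⇒ order 1.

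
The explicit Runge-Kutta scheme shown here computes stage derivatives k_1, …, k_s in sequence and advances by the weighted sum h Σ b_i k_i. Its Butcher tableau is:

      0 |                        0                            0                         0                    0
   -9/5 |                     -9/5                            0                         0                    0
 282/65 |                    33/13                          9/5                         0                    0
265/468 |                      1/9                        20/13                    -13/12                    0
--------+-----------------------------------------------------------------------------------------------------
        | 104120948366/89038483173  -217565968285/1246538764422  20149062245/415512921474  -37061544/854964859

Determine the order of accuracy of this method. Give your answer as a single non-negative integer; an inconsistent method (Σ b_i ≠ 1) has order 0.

3

b = (104120948366/89038483173, -217565968285/1246538764422, 20149062245/415512921474, -37061544/854964859)
c = (0, -9/5, 282/65, 265/468)
Ac = (0, 0, -81/25, -971/130)
Σ b_i: 104120948366/89038483173·1 + (-217565968285/1246538764422)·1 + 20149062245/415512921474·1 + (-37061544/854964859)·1 = 1 ✓
b·c: (-217565968285/1246538764422)·(-9/5) + 20149062245/415512921474·282/65 + (-37061544/854964859)·265/468 = 1/2 ✓
b·c²: (-217565968285/1246538764422)·81/25 + 20149062245/415512921474·79524/4225 + (-37061544/854964859)·70225/219024 = 1/3 ✓
b·Ac: 20149062245/415512921474·(-81/25) + (-37061544/854964859)·(-971/130) = 1/6 ✓
b·c³: (-217565968285/1246538764422)·(-729/125) + 20149062245/415512921474·22425768/274625 + (-37061544/854964859)·18609625/102503232 = 383507900344027/77166685416600 ≠ 1/4 ⇒ order 3.
b·(c∘Ac): 20149062245/415512921474·(-22842/1625) + (-37061544/854964859)·(-51463/12168) = -59339310112/119084391075 ≠ 1/8
b·Ac²: 20149062245/415512921474·729/125 + (-37061544/854964859)·(-5007/325) = 5805461397/6106891850 ≠ 1/12
b·A²c: (-37061544/854964859)·351/100 = -3252150486/21374121475 ≠ 1/24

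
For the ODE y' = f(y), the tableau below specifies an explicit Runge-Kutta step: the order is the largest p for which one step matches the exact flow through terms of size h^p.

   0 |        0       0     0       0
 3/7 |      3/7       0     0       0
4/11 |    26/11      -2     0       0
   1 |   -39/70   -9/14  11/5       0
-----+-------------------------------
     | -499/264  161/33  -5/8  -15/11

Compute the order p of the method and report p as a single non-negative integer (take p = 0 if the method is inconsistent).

b = (-499/264, 161/33, -5/8, -15/11)
c = (0, 3/7, 4/11, 1)
Ac = (0, 0, -6/7, 257/490)
Σ b_i: (-499/264)·1 + 161/33·1 + (-5/8)·1 + (-15/11)·1 = 1 ✓
b·c: 161/33·3/7 + (-5/8)·4/11 + (-15/11)·1 = 1/2 ✓
b·c²: 161/33·9/49 + (-5/8)·16/121 + (-15/11)·1 = -466/847 ≠ 1/3 ⇒ order 2.
b·Ac: (-5/8)·(-6/7) + (-15/11)·257/490 = -387/2156 ≠ 1/6

2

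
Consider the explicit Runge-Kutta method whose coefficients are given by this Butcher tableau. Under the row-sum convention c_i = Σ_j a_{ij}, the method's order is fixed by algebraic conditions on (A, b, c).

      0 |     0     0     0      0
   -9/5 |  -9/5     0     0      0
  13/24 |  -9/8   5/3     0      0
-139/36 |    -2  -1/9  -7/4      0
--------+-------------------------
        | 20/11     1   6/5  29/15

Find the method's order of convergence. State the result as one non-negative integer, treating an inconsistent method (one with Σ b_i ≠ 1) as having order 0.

b = (20/11, 1, 6/5, 29/15)
c = (0, -9/5, 13/24, -139/36)
Ac = (0, 0, -3, -359/480)
Σ b_i: 20/11·1 + 1·1 + 6/5·1 + 29/15·1 = 982/165 ≠ 1 ⇒ order 0.

0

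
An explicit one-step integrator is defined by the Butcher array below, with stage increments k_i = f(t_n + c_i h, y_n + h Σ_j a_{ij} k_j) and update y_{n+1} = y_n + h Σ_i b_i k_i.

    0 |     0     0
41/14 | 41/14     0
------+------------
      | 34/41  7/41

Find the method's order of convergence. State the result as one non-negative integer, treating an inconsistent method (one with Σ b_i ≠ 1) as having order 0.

2

b = (34/41, 7/41)
c = (0, 41/14)
Σ b_i: 34/41·1 + 7/41·1 = 1 ✓
b·c: 7/41·41/14 = 1/2 ✓; 2 stages ⇒ order 2.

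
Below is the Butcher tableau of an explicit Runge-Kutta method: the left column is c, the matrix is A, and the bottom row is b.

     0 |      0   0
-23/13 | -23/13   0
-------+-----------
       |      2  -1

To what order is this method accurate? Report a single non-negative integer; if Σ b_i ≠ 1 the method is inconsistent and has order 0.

b = (2, -1)
c = (0, -23/13)
Σ b_i: 2·1 + (-1)·1 = 1 ✓
b·c: (-1)·(-23/13) = 23/13 ≠ 1/2 ⇒ order 1.

1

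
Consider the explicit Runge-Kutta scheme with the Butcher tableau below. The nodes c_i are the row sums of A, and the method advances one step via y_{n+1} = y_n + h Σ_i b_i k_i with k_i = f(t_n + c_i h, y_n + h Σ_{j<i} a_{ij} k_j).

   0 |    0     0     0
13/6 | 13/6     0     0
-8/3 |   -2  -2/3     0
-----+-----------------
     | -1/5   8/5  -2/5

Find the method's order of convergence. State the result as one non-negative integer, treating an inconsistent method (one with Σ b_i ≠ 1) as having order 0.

1

b = (-1/5, 8/5, -2/5)
c = (0, 13/6, -8/3)
Ac = (0, 0, -13/9)
Σ b_i: (-1/5)·1 + 8/5·1 + (-2/5)·1 = 1 ✓
b·c: 8/5·13/6 + (-2/5)·(-8/3) = 68/15 ≠ 1/2 ⇒ order 1.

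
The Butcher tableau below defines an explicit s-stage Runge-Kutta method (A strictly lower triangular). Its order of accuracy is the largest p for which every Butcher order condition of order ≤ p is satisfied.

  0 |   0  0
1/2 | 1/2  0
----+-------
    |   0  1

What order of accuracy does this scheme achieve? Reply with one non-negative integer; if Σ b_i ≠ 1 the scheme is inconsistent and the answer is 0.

2

b = (0, 1)
c = (0, 1/2)
Σ b_i: 1·1 = 1 ✓
b·c: 1·1/2 = 1/2 ✓; 2 stages ⇒ order 2.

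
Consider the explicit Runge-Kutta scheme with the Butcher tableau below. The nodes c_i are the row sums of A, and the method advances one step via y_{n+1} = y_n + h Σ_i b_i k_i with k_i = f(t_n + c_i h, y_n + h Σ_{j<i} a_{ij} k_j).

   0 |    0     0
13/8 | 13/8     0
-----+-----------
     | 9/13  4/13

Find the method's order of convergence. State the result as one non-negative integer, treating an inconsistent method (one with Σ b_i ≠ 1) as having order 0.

2

b = (9/13, 4/13)
c = (0, 13/8)
Σ b_i: 9/13·1 + 4/13·1 = 1 ✓
b·c: 4/13·13/8 = 1/2 ✓; 2 stages ⇒ order 2.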